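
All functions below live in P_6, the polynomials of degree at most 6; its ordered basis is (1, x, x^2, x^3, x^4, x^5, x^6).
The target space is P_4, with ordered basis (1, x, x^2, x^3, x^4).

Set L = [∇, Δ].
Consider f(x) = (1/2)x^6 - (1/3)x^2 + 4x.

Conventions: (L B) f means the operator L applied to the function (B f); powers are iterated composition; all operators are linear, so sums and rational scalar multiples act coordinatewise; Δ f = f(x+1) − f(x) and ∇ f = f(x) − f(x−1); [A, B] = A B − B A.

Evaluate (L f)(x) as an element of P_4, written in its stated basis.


Δ f = 3x^5 + (15/2)x^4 + 10x^3 + (15/2)x^2 + (7/3)x + 25/6
∇ Δ f = 15x^4 + 15x^2 + 1/3
∇ f = 3x^5 - (15/2)x^4 + 10x^3 - (15/2)x^2 + (7/3)x + 23/6
Δ ∇ f = 15x^4 + 15x^2 + 1/3
[∇, Δ] f = 0

the result is g(x) = 0


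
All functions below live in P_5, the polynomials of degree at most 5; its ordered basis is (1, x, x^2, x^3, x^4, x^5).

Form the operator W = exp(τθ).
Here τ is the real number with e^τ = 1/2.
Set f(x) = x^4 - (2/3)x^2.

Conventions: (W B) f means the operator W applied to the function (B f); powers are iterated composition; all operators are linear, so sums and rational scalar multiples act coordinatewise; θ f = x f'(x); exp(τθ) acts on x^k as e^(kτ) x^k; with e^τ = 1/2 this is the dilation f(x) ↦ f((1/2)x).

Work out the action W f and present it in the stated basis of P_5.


exp(τθ) x^k = e^(kτ) x^k; with e^τ = 1/2 this sends x^k to (1/2)^k x^k
x^2 ↦ 1/4 x^2
x^4 ↦ 1/16 x^4
applying this coordinatewise to f: exp(τθ) f = (1/16)x^4 - (1/6)x^2

the image equals g(x) = (1/16)x^4 - (1/6)x^2


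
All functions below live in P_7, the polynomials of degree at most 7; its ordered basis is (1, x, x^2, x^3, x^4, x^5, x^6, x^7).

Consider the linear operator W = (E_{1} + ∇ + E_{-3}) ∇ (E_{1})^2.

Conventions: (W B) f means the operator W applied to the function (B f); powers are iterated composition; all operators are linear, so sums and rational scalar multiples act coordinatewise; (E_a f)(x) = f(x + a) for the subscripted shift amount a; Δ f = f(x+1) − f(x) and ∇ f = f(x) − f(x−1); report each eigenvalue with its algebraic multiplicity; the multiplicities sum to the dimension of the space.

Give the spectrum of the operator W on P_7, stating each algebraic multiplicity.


λ = 0 (multiplicity 8)

image of 1: 0
image of x: 2
image of x^2: 4x + 4
image of x^3: 6x^2 + 12x + 32
image of x^4: 8x^3 + 24x^2 + 128x + 64
image of x^5: 10x^4 + 40x^3 + 320x^2 + 320x + 272
image of x^6: 12x^5 + 60x^4 + 640x^3 + 960x^2 + 1632x + 664
image of x^7: 14x^6 + 84x^5 + 1120x^4 + 2240x^3 + 5712x^2 + 4648x + 2312
the matrix is upper triangular; its diagonal is (0, 0, 0, 0, 0, 0, 0, 0)
for a triangular matrix the eigenvalues are the diagonal entries, with algebraic multiplicity their repetition count


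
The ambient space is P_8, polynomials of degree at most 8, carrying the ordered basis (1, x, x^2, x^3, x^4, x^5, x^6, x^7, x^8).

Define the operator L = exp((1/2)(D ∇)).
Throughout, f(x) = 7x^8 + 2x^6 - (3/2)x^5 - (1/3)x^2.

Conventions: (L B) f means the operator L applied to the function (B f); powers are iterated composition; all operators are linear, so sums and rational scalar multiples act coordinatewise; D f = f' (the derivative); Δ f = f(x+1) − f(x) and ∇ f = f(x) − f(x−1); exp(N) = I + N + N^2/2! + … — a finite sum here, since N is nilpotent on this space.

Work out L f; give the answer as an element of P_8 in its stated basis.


order-1 term: 196x^6 - 588x^5 + 1010x^4 - 1055x^3 + (1341/2)x^2 - 241x + 449/12
order-2 term: 1470x^4 - 5880x^3 + 10380x^2 - (18045/2)x + 6331/2
order-3 term: 2940x^2 - 8820x + 7380
order-4 term: 735
the series for exp((1/2)(D ∇)) f terminates at order 4
exp((1/2)(D ∇)) f = 7x^8 + 198x^6 - (1179/2)x^5 + 2480x^4 - 6935x^3 + (83941/6)x^2 - (36167/2)x + 135815/12

the result is g(x) = 7x^8 + 198x^6 - (1179/2)x^5 + 2480x^4 - 6935x^3 + (83941/6)x^2 - (36167/2)x + 135815/12


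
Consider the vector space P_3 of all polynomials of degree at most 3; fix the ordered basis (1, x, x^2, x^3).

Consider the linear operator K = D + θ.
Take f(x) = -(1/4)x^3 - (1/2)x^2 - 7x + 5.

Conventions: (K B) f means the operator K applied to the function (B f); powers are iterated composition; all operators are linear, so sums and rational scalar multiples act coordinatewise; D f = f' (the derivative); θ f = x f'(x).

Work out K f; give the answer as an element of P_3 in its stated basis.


g(x) = -(3/4)x^3 - (7/4)x^2 - 8x - 7

D f = -(3/4)x^2 - x - 7
θ f = -(3/4)x^3 - x^2 - 7x
(D + θ) f = -(3/4)x^3 - (7/4)x^2 - 8x - 7


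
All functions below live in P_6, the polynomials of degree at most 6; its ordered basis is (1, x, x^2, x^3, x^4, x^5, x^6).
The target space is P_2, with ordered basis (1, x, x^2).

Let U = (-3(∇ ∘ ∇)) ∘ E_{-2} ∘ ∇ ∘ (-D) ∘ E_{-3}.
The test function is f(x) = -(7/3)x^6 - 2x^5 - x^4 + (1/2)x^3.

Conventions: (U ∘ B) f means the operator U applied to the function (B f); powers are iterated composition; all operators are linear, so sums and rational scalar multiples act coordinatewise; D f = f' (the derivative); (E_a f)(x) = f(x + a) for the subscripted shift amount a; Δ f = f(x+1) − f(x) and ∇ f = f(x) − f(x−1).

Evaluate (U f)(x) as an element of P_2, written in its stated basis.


E_{-3} f = -(7/3)x^6 + 40x^5 - 286x^4 + (2185/2)x^3 - (4707/2)x^2 + (5427/2)x - 2619/2
D E_{-3} f = -14x^5 + 200x^4 - 1144x^3 + (6555/2)x^2 - 4707x + 5427/2
(-D) E_{-3} f = 14x^5 - 200x^4 + 1144x^3 - (6555/2)x^2 + 4707x - 5427/2
∇ ((-D) ∘ E_{-3}) f = 70x^4 - 940x^3 + 4772x^2 - 10857x + 18685/2
E_{-2} ∇ ((-D) ∘ E_{-3}) f = 70x^4 - 1500x^3 + 12092x^2 - 43465x + 117569/2
∇ (E_{-2} ∘ ∇) ((-D) ∘ E_{-3}) f = 280x^3 - 4920x^2 + 28964x - 57127
∇ ∇ (E_{-2} ∘ ∇) ((-D) ∘ E_{-3}) f = 840x^2 - 10680x + 34164
(-3(∇ ∘ ∇)) (E_{-2} ∘ ∇) ((-D) ∘ E_{-3}) f = -2520x^2 + 32040x - 102492

g(x) = -2520x^2 + 32040x - 102492


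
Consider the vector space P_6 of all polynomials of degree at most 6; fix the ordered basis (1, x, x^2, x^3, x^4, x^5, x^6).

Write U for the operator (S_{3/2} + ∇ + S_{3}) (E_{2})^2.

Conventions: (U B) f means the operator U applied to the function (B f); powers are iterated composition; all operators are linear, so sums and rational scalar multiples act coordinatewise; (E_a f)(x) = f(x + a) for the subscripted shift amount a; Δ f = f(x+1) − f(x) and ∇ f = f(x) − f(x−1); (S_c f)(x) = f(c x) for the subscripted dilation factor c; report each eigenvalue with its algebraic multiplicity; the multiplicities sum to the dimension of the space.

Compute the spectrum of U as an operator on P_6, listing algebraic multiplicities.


λ = 2 (multiplicity 1), λ = 9/2 (multiplicity 1), λ = 45/4 (multiplicity 1), λ = 243/8 (multiplicity 1), λ = 1377/16 (multiplicity 1), λ = 8019/32 (multiplicity 1), λ = 47385/64 (multiplicity 1)

image of 1: 2
image of x: (9/2)x + 9
image of x^2: (45/4)x^2 + 38x + 39
image of x^3: (243/8)x^3 + 138x^2 + 237x + 165
image of x^4: (1377/16)x^4 + 490x^3 + 1122x^2 + 1300x + 687
image of x^5: (8019/32)x^5 + (6905/4)x^4 + 4930x^3 + 7570x^2 + 6635x + 2829
image of x^6: (47385/64)x^6 + (24081/4)x^5 + 20760x^4 + 39620x^3 + 45825x^2 + 32334x + 11559
the matrix is upper triangular; its diagonal is (2, 9/2, 45/4, 243/8, 1377/16, 8019/32, 47385/64)
for a triangular matrix the eigenvalues are the diagonal entries, with algebraic multiplicity their repetition count


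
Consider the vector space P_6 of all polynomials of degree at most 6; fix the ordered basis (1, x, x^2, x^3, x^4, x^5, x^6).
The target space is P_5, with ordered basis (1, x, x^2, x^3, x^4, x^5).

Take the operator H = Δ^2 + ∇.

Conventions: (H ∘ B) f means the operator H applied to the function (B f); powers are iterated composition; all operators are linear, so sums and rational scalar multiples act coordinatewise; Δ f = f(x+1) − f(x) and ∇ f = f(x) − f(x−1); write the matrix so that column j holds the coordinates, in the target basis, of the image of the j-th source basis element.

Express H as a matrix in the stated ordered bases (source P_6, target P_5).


image of 1: 0
image of x: 1
image of x^2: 2x + 1
image of x^3: 3x^2 + 3x + 7
image of x^4: 4x^3 + 6x^2 + 28x + 13
image of x^5: 5x^4 + 10x^3 + 70x^2 + 65x + 31
image of x^6: 6x^5 + 15x^4 + 140x^3 + 195x^2 + 186x + 61
each image's coordinates form column j of the matrix

the matrix is [[0, 1, 1, 7, 13, 31, 61]; [0, 0, 2, 3, 28, 65, 186]; [0, 0, 0, 3, 6, 70, 195]; [0, 0, 0, 0, 4, 10, 140]; [0, 0, 0, 0, 0, 5, 15]; [0, 0, 0, 0, 0, 0, 6]] (rows listed top to bottom)


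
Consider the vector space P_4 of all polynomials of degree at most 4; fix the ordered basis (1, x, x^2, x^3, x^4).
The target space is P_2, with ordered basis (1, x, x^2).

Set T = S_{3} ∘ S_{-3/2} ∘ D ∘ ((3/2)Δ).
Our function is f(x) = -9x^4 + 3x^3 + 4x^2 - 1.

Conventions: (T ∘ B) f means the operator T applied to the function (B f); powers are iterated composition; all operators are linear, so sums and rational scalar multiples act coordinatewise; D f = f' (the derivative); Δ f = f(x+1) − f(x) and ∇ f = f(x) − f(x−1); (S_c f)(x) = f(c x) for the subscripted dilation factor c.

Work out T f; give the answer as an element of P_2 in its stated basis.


the result is g(x) = -(6561/2)x^2 + (1215/2)x - 57/2

Δ f = -36x^3 - 45x^2 - 19x - 2
((3/2)Δ) f = -54x^3 - (135/2)x^2 - (57/2)x - 3
D ((3/2)Δ) f = -162x^2 - 135x - 57/2
S_{-3/2} D ((3/2)Δ) f = -(729/2)x^2 + (405/2)x - 57/2
S_{3} S_{-3/2} D ((3/2)Δ) f = -(6561/2)x^2 + (1215/2)x - 57/2


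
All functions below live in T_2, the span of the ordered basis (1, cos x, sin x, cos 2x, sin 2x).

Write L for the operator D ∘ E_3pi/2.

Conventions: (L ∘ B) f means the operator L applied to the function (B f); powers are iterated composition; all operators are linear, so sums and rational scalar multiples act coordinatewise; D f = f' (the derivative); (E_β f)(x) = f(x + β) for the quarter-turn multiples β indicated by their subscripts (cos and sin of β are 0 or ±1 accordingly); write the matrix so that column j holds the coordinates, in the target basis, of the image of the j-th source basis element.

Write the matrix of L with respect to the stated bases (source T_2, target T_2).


image of 1: 0
image of cos x: cos x
image of sin x: sin x
image of cos 2x: 2sin 2x
image of sin 2x: -2cos 2x
each image's coordinates form column j of the matrix

the matrix is [[0, 0, 0, 0, 0]; [0, 1, 0, 0, 0]; [0, 0, 1, 0, 0]; [0, 0, 0, 0, -2]; [0, 0, 0, 2, 0]] (rows listed top to bottom)


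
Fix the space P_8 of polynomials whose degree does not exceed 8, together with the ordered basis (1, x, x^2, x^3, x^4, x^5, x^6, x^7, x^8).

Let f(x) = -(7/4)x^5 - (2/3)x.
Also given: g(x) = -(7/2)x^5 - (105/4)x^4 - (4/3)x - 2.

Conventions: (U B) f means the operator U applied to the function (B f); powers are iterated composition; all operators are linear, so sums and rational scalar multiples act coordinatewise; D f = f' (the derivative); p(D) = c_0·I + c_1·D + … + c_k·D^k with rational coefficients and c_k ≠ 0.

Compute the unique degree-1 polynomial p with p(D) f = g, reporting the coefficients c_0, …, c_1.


p(D) = 2·I + 3·D, i.e. c_0 = 2, c_1 = 3

D^0 f = -(7/4)x^5 - (2/3)x
D^1 f = -(35/4)x^4 - 2/3
matching coefficients of g against c_0 f + c_1 Df + … from the top degree down determines the c_i
solution: c_0 = 2, c_1 = 3


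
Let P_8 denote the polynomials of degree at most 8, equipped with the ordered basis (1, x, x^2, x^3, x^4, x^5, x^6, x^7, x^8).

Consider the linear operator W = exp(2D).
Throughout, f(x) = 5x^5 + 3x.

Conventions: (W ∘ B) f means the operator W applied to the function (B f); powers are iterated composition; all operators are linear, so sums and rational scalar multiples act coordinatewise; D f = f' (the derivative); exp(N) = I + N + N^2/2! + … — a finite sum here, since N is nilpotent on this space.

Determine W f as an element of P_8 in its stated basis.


the image equals g(x) = 5x^5 + 50x^4 + 200x^3 + 400x^2 + 403x + 166

order-1 term: 50x^4 + 6
order-2 term: 200x^3
order-3 term: 400x^2
order-4 term: 400x
order-5 term: 160
the series for exp(2D) f terminates at order 5
exp(2D) f = 5x^5 + 50x^4 + 200x^3 + 400x^2 + 403x + 166


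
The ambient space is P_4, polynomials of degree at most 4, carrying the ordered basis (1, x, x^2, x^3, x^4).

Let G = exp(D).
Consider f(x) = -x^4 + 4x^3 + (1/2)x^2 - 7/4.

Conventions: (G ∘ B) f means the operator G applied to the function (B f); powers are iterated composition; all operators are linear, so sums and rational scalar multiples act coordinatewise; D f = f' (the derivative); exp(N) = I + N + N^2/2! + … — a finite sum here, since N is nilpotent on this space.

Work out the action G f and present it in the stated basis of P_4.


the result is g(x) = -x^4 + (13/2)x^2 + 9x + 7/4

order-1 term: -4x^3 + 12x^2 + x
order-2 term: -6x^2 + 12x + 1/2
order-3 term: -4x + 4
order-4 term: -1
the series for exp(D) f terminates at order 4
exp(D) f = -x^4 + (13/2)x^2 + 9x + 7/4


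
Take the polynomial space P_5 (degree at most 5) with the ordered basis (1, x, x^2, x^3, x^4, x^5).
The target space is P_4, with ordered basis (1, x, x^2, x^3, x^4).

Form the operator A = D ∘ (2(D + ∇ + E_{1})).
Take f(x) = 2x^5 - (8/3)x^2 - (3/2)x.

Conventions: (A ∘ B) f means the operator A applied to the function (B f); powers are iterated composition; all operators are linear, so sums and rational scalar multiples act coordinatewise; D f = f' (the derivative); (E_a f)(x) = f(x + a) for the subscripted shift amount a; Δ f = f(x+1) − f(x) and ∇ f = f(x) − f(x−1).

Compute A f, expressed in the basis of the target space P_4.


D f = 10x^4 - (16/3)x - 3/2
∇ f = 10x^4 - 20x^3 + 20x^2 - (46/3)x + 19/6
E_{1} f = 2x^5 + 10x^4 + 20x^3 + (52/3)x^2 + (19/6)x - 13/6
(D + ∇ + E_{1}) f = 2x^5 + 30x^4 + (112/3)x^2 - (35/2)x - 1/2
(2(D + ∇ + E_{1})) f = 4x^5 + 60x^4 + (224/3)x^2 - 35x - 1
D (2(D + ∇ + E_{1})) f = 20x^4 + 240x^3 + (448/3)x - 35

the image equals g(x) = 20x^4 + 240x^3 + (448/3)x - 35


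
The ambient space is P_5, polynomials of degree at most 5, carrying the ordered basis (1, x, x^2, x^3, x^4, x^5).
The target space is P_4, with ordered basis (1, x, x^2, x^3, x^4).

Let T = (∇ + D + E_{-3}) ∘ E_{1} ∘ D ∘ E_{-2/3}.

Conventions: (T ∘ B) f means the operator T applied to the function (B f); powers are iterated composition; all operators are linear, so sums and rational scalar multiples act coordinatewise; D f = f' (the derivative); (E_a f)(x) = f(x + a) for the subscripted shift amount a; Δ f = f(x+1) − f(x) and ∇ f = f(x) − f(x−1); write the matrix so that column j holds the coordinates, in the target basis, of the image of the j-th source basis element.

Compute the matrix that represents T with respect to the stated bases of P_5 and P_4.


image of 1: 0
image of x: 1
image of x^2: 2x - 4/3
image of x^3: 3x^2 - 4x + 67/3
image of x^4: 4x^3 - 8x^2 + (268/3)x - 1976/27
image of x^5: 5x^4 - (40/3)x^3 + (670/3)x^2 - (9880/27)x + 20465/81
each image's coordinates form column j of the matrix

the matrix is [[0, 1, -4/3, 67/3, -1976/27, 20465/81]; [0, 0, 2, -4, 268/3, -9880/27]; [0, 0, 0, 3, -8, 670/3]; [0, 0, 0, 0, 4, -40/3]; [0, 0, 0, 0, 0, 5]] (rows listed top to bottom)


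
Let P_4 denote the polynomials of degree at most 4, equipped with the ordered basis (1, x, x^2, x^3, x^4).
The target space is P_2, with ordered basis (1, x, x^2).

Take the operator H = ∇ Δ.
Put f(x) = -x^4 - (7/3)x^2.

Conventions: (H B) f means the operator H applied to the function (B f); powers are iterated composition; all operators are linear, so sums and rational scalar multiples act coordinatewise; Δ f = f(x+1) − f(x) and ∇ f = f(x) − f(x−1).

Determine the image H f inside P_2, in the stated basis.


g(x) = -12x^2 - 20/3

Δ f = -4x^3 - 6x^2 - (26/3)x - 10/3
∇ Δ f = -12x^2 - 20/3


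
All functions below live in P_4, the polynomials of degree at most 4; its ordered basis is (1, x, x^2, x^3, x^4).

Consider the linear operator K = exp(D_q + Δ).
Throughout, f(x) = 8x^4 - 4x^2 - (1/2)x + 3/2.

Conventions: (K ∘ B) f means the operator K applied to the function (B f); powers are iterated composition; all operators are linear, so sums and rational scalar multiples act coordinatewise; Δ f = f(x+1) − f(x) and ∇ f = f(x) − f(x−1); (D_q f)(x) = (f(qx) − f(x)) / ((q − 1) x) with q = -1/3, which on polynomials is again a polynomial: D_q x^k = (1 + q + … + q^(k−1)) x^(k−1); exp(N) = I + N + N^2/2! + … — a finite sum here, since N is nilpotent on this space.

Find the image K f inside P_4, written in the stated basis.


the result is g(x) = 8x^4 + (1024/27)x^3 + (28100/243)x^2 + (898421/4374)x + 897139/4374

order-1 term: (1024/27)x^3 + 48x^2 + (64/3)x + 3
order-2 term: (17408/243)x^2 + (1088/9)x + 1736/27
order-3 term: (139264/2187)x + 76160/729
order-4 term: 69632/2187
the series for exp(D_q + Δ) f terminates at order 4
exp(D_q + Δ) f = 8x^4 + (1024/27)x^3 + (28100/243)x^2 + (898421/4374)x + 897139/4374


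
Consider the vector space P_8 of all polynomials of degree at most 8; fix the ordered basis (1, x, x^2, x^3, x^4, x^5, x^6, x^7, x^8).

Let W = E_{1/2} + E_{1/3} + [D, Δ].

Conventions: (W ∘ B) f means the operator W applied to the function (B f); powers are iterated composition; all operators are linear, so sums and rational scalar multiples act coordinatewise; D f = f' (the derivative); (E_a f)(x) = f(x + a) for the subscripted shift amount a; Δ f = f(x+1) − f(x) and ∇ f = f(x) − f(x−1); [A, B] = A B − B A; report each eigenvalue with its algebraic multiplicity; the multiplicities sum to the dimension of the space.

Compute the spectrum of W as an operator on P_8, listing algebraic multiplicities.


λ = 2 (multiplicity 9)

image of 1: 2
image of x: 2x + 5/6
image of x^2: 2x^2 + (5/3)x + 13/36
image of x^3: 2x^3 + (5/2)x^2 + (13/12)x + 35/216
image of x^4: 2x^4 + (10/3)x^3 + (13/6)x^2 + (35/54)x + 97/1296
image of x^5: 2x^5 + (25/6)x^4 + (65/18)x^3 + (175/108)x^2 + (485/1296)x + 275/7776
image of x^6: 2x^6 + 5x^5 + (65/12)x^4 + (175/54)x^3 + (485/432)x^2 + (275/1296)x + 793/46656
image of x^7: 2x^7 + (35/6)x^6 + (91/12)x^5 + (1225/216)x^4 + (3395/1296)x^3 + (1925/2592)x^2 + (5551/46656)x + 2315/279936
image of x^8: 2x^8 + (20/3)x^7 + (91/9)x^6 + (245/27)x^5 + (3395/648)x^4 + (1925/972)x^3 + (5551/11664)x^2 + (2315/34992)x + 6817/1679616
the matrix is upper triangular; its diagonal is (2, 2, 2, 2, 2, 2, 2, 2, 2)
for a triangular matrix the eigenvalues are the diagonal entries, with algebraic multiplicity their repetition count


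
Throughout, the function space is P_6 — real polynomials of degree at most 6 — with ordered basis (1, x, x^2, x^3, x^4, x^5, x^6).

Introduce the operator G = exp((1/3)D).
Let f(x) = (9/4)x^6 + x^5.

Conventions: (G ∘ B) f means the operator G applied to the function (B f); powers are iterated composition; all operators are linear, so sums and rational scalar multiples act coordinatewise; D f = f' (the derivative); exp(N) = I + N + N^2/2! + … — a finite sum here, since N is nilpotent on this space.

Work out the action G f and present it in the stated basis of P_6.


g(x) = (9/4)x^6 + (11/2)x^5 + (65/12)x^4 + (25/9)x^3 + (85/108)x^2 + (19/162)x + 7/972

order-1 term: (9/2)x^5 + (5/3)x^4
order-2 term: (15/4)x^4 + (10/9)x^3
order-3 term: (5/3)x^3 + (10/27)x^2
order-4 term: (5/12)x^2 + (5/81)x
order-5 term: (1/18)x + 1/243
order-6 term: 1/324
the series for exp((1/3)D) f terminates at order 6
exp((1/3)D) f = (9/4)x^6 + (11/2)x^5 + (65/12)x^4 + (25/9)x^3 + (85/108)x^2 + (19/162)x + 7/972


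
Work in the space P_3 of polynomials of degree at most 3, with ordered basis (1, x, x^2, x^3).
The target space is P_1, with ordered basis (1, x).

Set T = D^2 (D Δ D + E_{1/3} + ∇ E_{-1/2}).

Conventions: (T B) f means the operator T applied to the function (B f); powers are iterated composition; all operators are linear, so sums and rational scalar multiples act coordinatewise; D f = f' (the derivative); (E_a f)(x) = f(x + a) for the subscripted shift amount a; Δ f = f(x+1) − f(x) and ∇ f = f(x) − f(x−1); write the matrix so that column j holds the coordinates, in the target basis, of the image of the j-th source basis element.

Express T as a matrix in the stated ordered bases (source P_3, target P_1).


the matrix is [[0, 0, 2, 8]; [0, 0, 0, 6]] (rows listed top to bottom)

image of 1: 0
image of x: 0
image of x^2: 2
image of x^3: 6x + 8
each image's coordinates form column j of the matrix


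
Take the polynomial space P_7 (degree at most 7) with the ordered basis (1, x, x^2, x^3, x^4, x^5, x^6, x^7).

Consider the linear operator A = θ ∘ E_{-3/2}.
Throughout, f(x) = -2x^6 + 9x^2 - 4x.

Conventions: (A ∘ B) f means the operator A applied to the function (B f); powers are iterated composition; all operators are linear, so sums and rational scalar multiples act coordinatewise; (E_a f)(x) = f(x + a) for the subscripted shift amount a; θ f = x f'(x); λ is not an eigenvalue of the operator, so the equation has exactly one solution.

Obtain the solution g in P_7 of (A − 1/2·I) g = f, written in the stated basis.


write g with unknown coordinates in the stated basis and equate coefficients in (A − 1/2·I) g = f
solving from the highest basis element down gives g = -(4/11)x^6 - (40/11)x^5 - (120/7)x^4 - (4212/77)x^3 - (1545/11)x^2 - (65321/154)x
check: A g = -(24/11)x^6 - (20/11)x^5 - (60/7)x^4 - (2106/77)x^3 - (1347/22)x^2 - (66553/308)x
so A g − 1/2·g = -2x^6 + 9x^2 - 4x = f ✓

the image equals g(x) = -(4/11)x^6 - (40/11)x^5 - (120/7)x^4 - (4212/77)x^3 - (1545/11)x^2 - (65321/154)x


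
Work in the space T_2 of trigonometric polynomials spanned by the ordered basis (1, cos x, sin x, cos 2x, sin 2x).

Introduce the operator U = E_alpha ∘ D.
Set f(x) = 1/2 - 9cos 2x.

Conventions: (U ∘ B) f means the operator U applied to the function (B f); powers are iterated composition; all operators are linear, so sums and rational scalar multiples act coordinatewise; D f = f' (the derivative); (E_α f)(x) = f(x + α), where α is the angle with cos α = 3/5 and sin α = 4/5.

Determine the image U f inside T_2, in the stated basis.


the image equals g(x) = (432/25)cos 2x - (126/25)sin 2x

D f = 18sin 2x
E_alpha D f = (432/25)cos 2x - (126/25)sin 2x


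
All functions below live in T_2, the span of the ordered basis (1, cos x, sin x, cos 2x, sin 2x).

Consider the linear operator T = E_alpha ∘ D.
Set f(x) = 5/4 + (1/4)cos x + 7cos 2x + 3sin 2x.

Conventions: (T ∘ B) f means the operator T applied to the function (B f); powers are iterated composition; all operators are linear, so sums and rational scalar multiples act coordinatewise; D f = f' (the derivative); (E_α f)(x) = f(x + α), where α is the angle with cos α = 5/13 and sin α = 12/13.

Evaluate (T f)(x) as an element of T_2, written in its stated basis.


D f = -(1/4)sin x + 6cos 2x - 14sin 2x
E_alpha D f = -(3/13)cos x - (5/52)sin x - (2394/169)cos 2x + (946/169)sin 2x

g(x) = -(3/13)cos x - (5/52)sin x - (2394/169)cos 2x + (946/169)sin 2x


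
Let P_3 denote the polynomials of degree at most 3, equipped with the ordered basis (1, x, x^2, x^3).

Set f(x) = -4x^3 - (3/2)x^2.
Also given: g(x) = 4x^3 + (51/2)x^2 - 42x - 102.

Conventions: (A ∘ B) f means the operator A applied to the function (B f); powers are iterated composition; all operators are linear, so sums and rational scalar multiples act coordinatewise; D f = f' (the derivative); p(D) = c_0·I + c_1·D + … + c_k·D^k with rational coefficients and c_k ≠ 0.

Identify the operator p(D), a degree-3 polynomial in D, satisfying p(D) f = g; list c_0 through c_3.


p(D) = -I − 2·D + 2·D^2 + 4·D^3, i.e. c_0 = -1, c_1 = -2, c_2 = 2, c_3 = 4

D^0 f = -4x^3 - (3/2)x^2
D^1 f = -12x^2 - 3x
D^2 f = -24x - 3
D^3 f = -24
matching coefficients of g against c_0 f + c_1 Df + … from the top degree down determines the c_i
solution: c_0 = -1, c_1 = -2, c_2 = 2, c_3 = 4


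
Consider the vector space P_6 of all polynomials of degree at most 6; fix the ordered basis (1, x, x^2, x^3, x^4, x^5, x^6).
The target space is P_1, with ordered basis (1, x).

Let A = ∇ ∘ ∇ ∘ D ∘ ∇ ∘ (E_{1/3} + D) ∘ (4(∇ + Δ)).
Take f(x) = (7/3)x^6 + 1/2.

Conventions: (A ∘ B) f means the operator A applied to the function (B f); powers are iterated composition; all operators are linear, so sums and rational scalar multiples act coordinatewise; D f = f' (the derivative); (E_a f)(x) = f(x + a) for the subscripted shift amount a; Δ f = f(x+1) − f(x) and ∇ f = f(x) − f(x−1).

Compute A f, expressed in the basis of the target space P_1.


∇ f = 14x^5 - 35x^4 + (140/3)x^3 - 35x^2 + 14x - 7/3
Δ f = 14x^5 + 35x^4 + (140/3)x^3 + 35x^2 + 14x + 7/3
(∇ + Δ) f = 28x^5 + (280/3)x^3 + 28x
(4(∇ + Δ)) f = 112x^5 + (1120/3)x^3 + 112x
E_{1/3} (4(∇ + Δ)) f = 112x^5 + (560/3)x^4 + (4480/9)x^3 + (11200/27)x^2 + (19712/81)x + 12544/243
D (4(∇ + Δ)) f = 560x^4 + 1120x^2 + 112
(E_{1/3} + D) (4(∇ + Δ)) f = 112x^5 + (2240/3)x^4 + (4480/9)x^3 + (41440/27)x^2 + (19712/81)x + 39760/243
∇ (E_{1/3} + D) (4(∇ + Δ)) f = 560x^4 + (5600/3)x^3 - (5600/3)x^2 + (108080/27)x - 115696/81
D ∇ (E_{1/3} + D) (4(∇ + Δ)) f = 2240x^3 + 5600x^2 - (11200/3)x + 108080/27
∇ D ∇ (E_{1/3} + D) (4(∇ + Δ)) f = 6720x^2 + 4480x - 21280/3
∇ (∇ ∘ D) ∇ (E_{1/3} + D) (4(∇ + Δ)) f = 13440x - 2240

the result is g(x) = 13440x - 2240


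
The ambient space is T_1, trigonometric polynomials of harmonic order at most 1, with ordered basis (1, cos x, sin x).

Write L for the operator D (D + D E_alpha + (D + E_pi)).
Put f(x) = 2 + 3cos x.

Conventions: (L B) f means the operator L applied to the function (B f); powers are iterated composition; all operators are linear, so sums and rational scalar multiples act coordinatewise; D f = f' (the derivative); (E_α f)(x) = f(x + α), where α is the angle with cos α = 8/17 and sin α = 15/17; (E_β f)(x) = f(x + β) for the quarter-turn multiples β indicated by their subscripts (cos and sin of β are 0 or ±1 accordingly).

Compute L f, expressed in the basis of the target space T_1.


the result is g(x) = -(126/17)cos x + (96/17)sin x

D f = -3sin x
E_alpha f = 2 + (24/17)cos x - (45/17)sin x
D E_alpha f = -(45/17)cos x - (24/17)sin x
D f = -3sin x
E_pi f = 2 - 3cos x
(D + E_pi) f = 2 - 3cos x - 3sin x
(D + D E_alpha + (D + E_pi)) f = 2 - (96/17)cos x - (126/17)sin x
D (D + D E_alpha + (D + E_pi)) f = -(126/17)cos x + (96/17)sin x


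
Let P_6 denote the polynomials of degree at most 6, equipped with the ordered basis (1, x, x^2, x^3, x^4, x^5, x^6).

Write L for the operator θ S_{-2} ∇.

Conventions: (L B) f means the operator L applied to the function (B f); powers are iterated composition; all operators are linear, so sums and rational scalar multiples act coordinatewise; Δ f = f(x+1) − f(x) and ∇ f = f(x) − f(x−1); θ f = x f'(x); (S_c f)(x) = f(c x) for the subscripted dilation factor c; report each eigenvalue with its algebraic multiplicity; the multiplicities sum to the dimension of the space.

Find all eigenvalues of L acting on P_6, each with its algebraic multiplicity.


λ = 0 (multiplicity 7)

image of 1: 0
image of x: 0
image of x^2: -4x
image of x^3: 24x^2 + 6x
image of x^4: -96x^3 - 48x^2 - 8x
image of x^5: 320x^4 + 240x^3 + 80x^2 + 10x
image of x^6: -960x^5 - 960x^4 - 480x^3 - 120x^2 - 12x
the matrix is upper triangular; its diagonal is (0, 0, 0, 0, 0, 0, 0)
for a triangular matrix the eigenvalues are the diagonal entries, with algebraic multiplicity their repetition count


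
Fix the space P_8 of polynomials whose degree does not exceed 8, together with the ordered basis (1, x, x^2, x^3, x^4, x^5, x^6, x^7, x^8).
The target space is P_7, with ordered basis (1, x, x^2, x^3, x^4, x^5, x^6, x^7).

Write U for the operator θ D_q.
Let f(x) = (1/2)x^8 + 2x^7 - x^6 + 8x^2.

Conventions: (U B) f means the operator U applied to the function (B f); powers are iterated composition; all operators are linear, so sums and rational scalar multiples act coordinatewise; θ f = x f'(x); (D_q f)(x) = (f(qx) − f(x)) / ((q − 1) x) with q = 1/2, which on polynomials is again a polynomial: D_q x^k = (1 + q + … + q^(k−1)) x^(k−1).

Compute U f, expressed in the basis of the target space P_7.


D_q f = (255/256)x^7 + (127/32)x^6 - (63/32)x^5 + 12x
θ D_q f = (1785/256)x^7 + (381/16)x^6 - (315/32)x^5 + 12x

the image equals g(x) = (1785/256)x^7 + (381/16)x^6 - (315/32)x^5 + 12x


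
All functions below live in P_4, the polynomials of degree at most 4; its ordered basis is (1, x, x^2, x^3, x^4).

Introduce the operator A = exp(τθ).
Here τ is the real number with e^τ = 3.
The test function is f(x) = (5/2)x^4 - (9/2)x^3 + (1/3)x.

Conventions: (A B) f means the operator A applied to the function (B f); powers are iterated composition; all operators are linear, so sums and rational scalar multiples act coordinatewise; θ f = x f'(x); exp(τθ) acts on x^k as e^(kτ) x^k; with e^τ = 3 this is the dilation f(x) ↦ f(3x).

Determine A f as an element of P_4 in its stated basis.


exp(τθ) x^k = e^(kτ) x^k; with e^τ = 3 this sends x^k to 3^k x^k
x ↦ 3 x
x^3 ↦ 27 x^3
x^4 ↦ 81 x^4
applying this coordinatewise to f: exp(τθ) f = (405/2)x^4 - (243/2)x^3 + x

the image equals g(x) = (405/2)x^4 - (243/2)x^3 + x


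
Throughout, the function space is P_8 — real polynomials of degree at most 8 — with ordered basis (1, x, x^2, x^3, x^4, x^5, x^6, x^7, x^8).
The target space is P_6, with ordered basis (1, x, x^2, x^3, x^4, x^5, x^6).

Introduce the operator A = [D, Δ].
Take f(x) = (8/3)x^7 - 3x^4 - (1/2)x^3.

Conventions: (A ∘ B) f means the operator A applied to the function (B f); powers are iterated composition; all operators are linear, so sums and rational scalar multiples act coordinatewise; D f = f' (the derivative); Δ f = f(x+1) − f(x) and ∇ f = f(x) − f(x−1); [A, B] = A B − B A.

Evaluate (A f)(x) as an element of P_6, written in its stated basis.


Δ f = (56/3)x^6 + 56x^5 + (280/3)x^4 + (244/3)x^3 + (73/2)x^2 + (31/6)x - 5/6
D Δ f = 112x^5 + 280x^4 + (1120/3)x^3 + 244x^2 + 73x + 31/6
D f = (56/3)x^6 - 12x^3 - (3/2)x^2
Δ D f = 112x^5 + 280x^4 + (1120/3)x^3 + 244x^2 + 73x + 31/6
[D, Δ] f = 0

the result is g(x) = 0


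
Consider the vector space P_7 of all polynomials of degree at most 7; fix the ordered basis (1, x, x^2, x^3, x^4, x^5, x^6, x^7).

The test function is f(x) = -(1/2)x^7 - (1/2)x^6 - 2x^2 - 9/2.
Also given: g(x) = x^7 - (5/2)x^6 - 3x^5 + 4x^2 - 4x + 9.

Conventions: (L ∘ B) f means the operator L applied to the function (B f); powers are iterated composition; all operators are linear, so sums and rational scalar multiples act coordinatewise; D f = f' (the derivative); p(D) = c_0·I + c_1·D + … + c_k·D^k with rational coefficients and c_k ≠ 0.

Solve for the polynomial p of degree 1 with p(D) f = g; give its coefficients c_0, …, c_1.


D^0 f = -(1/2)x^7 - (1/2)x^6 - 2x^2 - 9/2
D^1 f = -(7/2)x^6 - 3x^5 - 4x
matching coefficients of g against c_0 f + c_1 Df + … from the top degree down determines the c_i
solution: c_0 = -2, c_1 = 1

p(D) = -2·I + D, i.e. c_0 = -2, c_1 = 1


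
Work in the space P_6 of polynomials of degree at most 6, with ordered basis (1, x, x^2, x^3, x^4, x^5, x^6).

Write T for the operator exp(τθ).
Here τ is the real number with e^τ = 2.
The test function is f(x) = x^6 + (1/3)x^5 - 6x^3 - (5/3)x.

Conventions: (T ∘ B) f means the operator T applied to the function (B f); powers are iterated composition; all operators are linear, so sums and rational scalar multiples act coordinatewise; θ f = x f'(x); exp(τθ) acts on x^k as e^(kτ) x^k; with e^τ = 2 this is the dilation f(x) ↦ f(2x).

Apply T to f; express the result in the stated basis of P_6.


exp(τθ) x^k = e^(kτ) x^k; with e^τ = 2 this sends x^k to 2^k x^k
x ↦ 2 x
x^3 ↦ 8 x^3
x^5 ↦ 32 x^5
x^6 ↦ 64 x^6
applying this coordinatewise to f: exp(τθ) f = 64x^6 + (32/3)x^5 - 48x^3 - (10/3)x

g(x) = 64x^6 + (32/3)x^5 - 48x^3 - (10/3)x


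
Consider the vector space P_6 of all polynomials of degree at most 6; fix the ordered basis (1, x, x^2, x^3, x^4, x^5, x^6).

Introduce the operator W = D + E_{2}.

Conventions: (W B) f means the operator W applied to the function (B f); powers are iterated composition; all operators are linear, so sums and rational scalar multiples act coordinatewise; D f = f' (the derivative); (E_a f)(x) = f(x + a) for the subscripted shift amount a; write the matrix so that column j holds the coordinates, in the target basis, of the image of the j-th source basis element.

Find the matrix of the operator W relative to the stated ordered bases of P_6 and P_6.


the matrix is [[1, 3, 4, 8, 16, 32, 64]; [0, 1, 6, 12, 32, 80, 192]; [0, 0, 1, 9, 24, 80, 240]; [0, 0, 0, 1, 12, 40, 160]; [0, 0, 0, 0, 1, 15, 60]; [0, 0, 0, 0, 0, 1, 18]; [0, 0, 0, 0, 0, 0, 1]] (rows listed top to bottom)

image of 1: 1
image of x: x + 3
image of x^2: x^2 + 6x + 4
image of x^3: x^3 + 9x^2 + 12x + 8
image of x^4: x^4 + 12x^3 + 24x^2 + 32x + 16
image of x^5: x^5 + 15x^4 + 40x^3 + 80x^2 + 80x + 32
image of x^6: x^6 + 18x^5 + 60x^4 + 160x^3 + 240x^2 + 192x + 64
each image's coordinates form column j of the matrix


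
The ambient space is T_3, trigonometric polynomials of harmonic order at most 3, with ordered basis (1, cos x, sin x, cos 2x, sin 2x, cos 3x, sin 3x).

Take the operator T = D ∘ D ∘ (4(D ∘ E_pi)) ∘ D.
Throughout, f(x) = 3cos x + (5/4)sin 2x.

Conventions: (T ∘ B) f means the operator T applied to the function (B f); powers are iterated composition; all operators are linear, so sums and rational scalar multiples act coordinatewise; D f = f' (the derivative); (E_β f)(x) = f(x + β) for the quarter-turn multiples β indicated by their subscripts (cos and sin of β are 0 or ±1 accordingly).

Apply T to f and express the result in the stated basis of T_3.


the result is g(x) = -12cos x + 80sin 2x

D f = -3sin x + (5/2)cos 2x
E_pi D f = 3sin x + (5/2)cos 2x
D E_pi D f = 3cos x - 5sin 2x
(4(D ∘ E_pi)) D f = 12cos x - 20sin 2x
D (4(D ∘ E_pi)) D f = -12sin x - 40cos 2x
D D (4(D ∘ E_pi)) D f = -12cos x + 80sin 2x


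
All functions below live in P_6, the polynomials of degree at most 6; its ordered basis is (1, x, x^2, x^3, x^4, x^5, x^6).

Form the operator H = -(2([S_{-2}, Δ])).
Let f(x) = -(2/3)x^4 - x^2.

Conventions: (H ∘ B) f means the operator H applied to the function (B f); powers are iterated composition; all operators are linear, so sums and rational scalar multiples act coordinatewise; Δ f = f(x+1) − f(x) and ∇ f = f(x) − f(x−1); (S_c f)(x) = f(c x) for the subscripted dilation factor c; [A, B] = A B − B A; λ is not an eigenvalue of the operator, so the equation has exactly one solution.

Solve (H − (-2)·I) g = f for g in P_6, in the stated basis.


the image equals g(x) = -(1/3)x^4 + 32x^3 + (2351/2)x^2 - 13506x - 87503/2

write g with unknown coordinates in the stated basis and equate coefficients in (H − (-2)·I) g = f
solving from the highest basis element down gives g = -(1/3)x^4 + 32x^3 + (2351/2)x^2 - 13506x - 87503/2
check: H g = -64x^3 - 2352x^2 + 27012x + 87503
so H g − (-2)·g = -(2/3)x^4 - x^2 = f ✓


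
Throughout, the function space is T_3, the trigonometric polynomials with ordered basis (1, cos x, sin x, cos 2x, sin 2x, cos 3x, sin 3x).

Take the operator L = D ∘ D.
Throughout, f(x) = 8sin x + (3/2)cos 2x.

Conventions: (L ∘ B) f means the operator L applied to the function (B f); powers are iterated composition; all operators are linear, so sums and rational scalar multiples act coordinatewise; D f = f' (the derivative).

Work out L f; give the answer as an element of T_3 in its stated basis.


D f = 8cos x - 3sin 2x
D D f = -8sin x - 6cos 2x

the result is g(x) = -8sin x - 6cos 2x


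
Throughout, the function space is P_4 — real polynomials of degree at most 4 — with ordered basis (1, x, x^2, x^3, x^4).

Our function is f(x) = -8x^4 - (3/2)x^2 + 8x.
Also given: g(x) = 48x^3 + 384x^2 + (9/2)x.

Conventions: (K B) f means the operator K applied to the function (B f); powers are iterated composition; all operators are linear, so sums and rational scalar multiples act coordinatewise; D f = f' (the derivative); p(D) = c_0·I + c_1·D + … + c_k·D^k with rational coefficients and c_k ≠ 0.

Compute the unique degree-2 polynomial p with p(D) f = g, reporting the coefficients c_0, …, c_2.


c_0 = 0, c_1 = -3/2, c_2 = -4

D^0 f = -8x^4 - (3/2)x^2 + 8x
D^1 f = -32x^3 - 3x + 8
D^2 f = -96x^2 - 3
matching coefficients of g against c_0 f + c_1 Df + … from the top degree down determines the c_i
solution: c_0 = 0, c_1 = -3/2, c_2 = -4


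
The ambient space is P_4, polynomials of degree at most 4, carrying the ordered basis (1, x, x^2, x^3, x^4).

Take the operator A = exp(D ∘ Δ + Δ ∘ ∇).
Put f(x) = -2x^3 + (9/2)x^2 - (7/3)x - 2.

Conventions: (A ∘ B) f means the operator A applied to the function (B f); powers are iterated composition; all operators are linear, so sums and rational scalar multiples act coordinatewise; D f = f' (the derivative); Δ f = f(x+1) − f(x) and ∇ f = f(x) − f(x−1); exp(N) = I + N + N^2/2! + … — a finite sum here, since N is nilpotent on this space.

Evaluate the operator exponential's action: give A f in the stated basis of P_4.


order-1 term: -24x + 12
the series for exp(D ∘ Δ + Δ ∘ ∇) f terminates at order 1
exp(D ∘ Δ + Δ ∘ ∇) f = -2x^3 + (9/2)x^2 - (79/3)x + 10

the image equals g(x) = -2x^3 + (9/2)x^2 - (79/3)x + 10


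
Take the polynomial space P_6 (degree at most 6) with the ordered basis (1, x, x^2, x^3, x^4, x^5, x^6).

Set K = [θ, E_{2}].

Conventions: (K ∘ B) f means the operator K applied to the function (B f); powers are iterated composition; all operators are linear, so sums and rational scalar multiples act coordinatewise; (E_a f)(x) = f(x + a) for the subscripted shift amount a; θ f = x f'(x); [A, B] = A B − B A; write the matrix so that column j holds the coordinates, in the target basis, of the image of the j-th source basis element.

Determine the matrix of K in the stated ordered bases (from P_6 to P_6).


the matrix is [[0, -2, -8, -24, -64, -160, -384]; [0, 0, -4, -24, -96, -320, -960]; [0, 0, 0, -6, -48, -240, -960]; [0, 0, 0, 0, -8, -80, -480]; [0, 0, 0, 0, 0, -10, -120]; [0, 0, 0, 0, 0, 0, -12]; [0, 0, 0, 0, 0, 0, 0]] (rows listed top to bottom)

image of 1: 0
image of x: -2
image of x^2: -4x - 8
image of x^3: -6x^2 - 24x - 24
image of x^4: -8x^3 - 48x^2 - 96x - 64
image of x^5: -10x^4 - 80x^3 - 240x^2 - 320x - 160
image of x^6: -12x^5 - 120x^4 - 480x^3 - 960x^2 - 960x - 384
each image's coordinates form column j of the matrix


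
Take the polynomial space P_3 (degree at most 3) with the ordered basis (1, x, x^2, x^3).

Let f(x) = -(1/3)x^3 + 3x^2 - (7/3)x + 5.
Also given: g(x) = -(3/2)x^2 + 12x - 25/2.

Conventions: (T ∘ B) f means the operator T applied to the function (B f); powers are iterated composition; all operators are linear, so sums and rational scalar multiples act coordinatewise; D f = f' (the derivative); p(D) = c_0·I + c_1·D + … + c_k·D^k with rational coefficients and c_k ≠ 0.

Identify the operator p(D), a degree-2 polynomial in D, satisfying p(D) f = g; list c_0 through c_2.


p(D) = (3/2)·D − (3/2)·D^2, i.e. c_0 = 0, c_1 = 3/2, c_2 = -3/2

D^0 f = -(1/3)x^3 + 3x^2 - (7/3)x + 5
D^1 f = -x^2 + 6x - 7/3
D^2 f = -2x + 6
matching coefficients of g against c_0 f + c_1 Df + … from the top degree down determines the c_i
solution: c_0 = 0, c_1 = 3/2, c_2 = -3/2


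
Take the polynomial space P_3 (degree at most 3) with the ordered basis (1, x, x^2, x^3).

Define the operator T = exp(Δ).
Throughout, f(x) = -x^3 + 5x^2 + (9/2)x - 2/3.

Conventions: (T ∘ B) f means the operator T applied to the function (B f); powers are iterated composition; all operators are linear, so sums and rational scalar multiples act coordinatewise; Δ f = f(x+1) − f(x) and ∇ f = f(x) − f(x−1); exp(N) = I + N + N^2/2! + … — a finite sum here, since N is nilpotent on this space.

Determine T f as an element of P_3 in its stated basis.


order-1 term: -3x^2 + 7x + 17/2
order-2 term: -3x + 2
order-3 term: -1
the series for exp(Δ) f terminates at order 3
exp(Δ) f = -x^3 + 2x^2 + (17/2)x + 53/6

g(x) = -x^3 + 2x^2 + (17/2)x + 53/6
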